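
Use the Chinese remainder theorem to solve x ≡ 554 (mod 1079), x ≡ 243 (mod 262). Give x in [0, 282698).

172115

Write x = 554 + 1079·k. Then 1079·k ≡ 243 − 554 ≡ 213 (mod 262).
Need 1079⁻¹ mod 262. Extended Euclid on (262, 31):
262 = 8×31 + 14
31 = 2×14 + 3
14 = 4×3 + 2
3 = 1×2 + 1
2 = 2×1 + 0
Back-substitute:
1 = 3 − 2
1 = −14 + 5·3
1 = 5·31 − 11·14
1 = −11·262 + 93·31
1079⁻¹ ≡ 93 (mod 262), so k ≡ 93·213 ≡ 159 (mod 262).
x = 554 + 1079·159 = 172115.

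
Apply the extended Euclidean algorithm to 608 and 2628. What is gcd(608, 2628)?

4

Repeated division:
2628 = 4·608 + 196
608 = 3·196 + 20
196 = 9·20 + 16
20 = 1·16 + 4
16 = 4·4 + 0
gcd(608, 2628) = 4.
Back-substituting:
4 = 20 − 16
4 = −196 + 10·20
4 = 10·608 − 31·196
4 = −31·2628 + 134·608
So 4 = (-31)·2628 + (134)·608.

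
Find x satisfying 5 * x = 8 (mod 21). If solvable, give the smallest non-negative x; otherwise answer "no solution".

10

First find gcd(5, 21):
21 = 4×5 + 1
5 = 5×1 + 0
gcd = 1, so a unique solution mod 21 exists.
Back-substitute for the Bézout coefficients:
1 = 21 − 4·5
So 5·(-4) ≡ 1 (mod 21), giving 5⁻¹ ≡ 17.
x ≡ 5⁻¹·8 ≡ 17·8 ≡ 10 (mod 21).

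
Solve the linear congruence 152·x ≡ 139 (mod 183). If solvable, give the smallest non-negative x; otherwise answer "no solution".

First find gcd(152, 183):
183 = 1*152 + 31
152 = 4*31 + 28
31 = 1*28 + 3
28 = 9*3 + 1
3 = 3*1 + 0
gcd = 1, so a unique solution mod 183 exists.
Back-substitute for the Bézout coefficients:
1 = 28 − 9·3
1 = −9·31 + 10·28
1 = 10·152 − 49·31
1 = −49·183 + 59·152
So 152·(59) ≡ 1 (mod 183), giving 152⁻¹ ≡ 59.
x ≡ 152⁻¹·139 ≡ 59·139 ≡ 149 (mod 183).

149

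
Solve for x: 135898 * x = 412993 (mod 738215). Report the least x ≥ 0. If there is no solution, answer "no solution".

First find gcd(135898, 738215):
738215 = 5·135898 + 58725
135898 = 2·58725 + 18448
58725 = 3·18448 + 3381
18448 = 5·3381 + 1543
3381 = 2·1543 + 295
1543 = 5·295 + 68
295 = 4·68 + 23
68 = 2·23 + 22
23 = 1·22 + 1
22 = 22·1 + 0
gcd = 1, so a unique solution mod 738215 exists.
Back-substitute for the Bézout coefficients:
1 = 23 − 22
1 = −68 + 3·23
1 = 3·295 − 13·68
1 = −13·1543 + 68·295
1 = 68·3381 − 149·1543
1 = −149·18448 + 813·3381
1 = 813·58725 − 2588·18448
1 = −2588·135898 + 5989·58725
1 = 5989·738215 − 32533·135898
So 135898·(-32533) ≡ 1 (mod 738215), giving 135898⁻¹ ≡ 705682.
x ≡ 135898⁻¹·412993 ≡ 705682·412993 ≡ 349946 (mod 738215).

349946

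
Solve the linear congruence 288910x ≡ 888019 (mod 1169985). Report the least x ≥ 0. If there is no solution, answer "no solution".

no solution

gcd(288910, 1169985):
1169985 = 4*288910 + 14345
288910 = 20*14345 + 2010
14345 = 7*2010 + 275
2010 = 7*275 + 85
275 = 3*85 + 20
85 = 4*20 + 5
20 = 4*5 + 0
gcd = 5, but 5 ∤ 888019, so the congruence has no solution.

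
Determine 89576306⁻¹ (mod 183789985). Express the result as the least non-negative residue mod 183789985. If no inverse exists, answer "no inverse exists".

Extended Euclidean algorithm:
183789985 = 2×89576306 + 4637373
89576306 = 19×4637373 + 1466219
4637373 = 3×1466219 + 238716
1466219 = 6×238716 + 33923
238716 = 7×33923 + 1255
33923 = 27×1255 + 38
1255 = 33×38 + 1
38 = 38×1 + 0
Since gcd(89576306, 183789985) = 1, back-substitute to write 1 as a combination:
1 = 1255 − 33·38
1 = −33·33923 + 892·1255
1 = 892·238716 − 6277·33923
1 = −6277·1466219 + 38554·238716
1 = 38554·4637373 − 121939·1466219
1 = −121939·89576306 + 2355395·4637373
1 = 2355395·183789985 − 4832729·89576306
So 89576306·(-4832729) ≡ 1 (mod 183789985), and -4832729 ≡ 178957256 (mod 183789985).

178957256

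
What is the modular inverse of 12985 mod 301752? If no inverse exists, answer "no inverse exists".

Extended Euclidean algorithm:
301752 = 23·12985 + 3097
12985 = 4·3097 + 597
3097 = 5·597 + 112
597 = 5·112 + 37
112 = 3·37 + 1
37 = 37·1 + 0
gcd = 1, so the inverse exists. Back-substitute:
1 = 112 − 3·37
1 = −3·597 + 16·112
1 = 16·3097 − 83·597
1 = −83·12985 + 348·3097
1 = 348·301752 − 8087·12985
Thus 12985·(-8087) ≡ 1 (mod 301752); reducing, -8087 mod 301752 = 293665.

293665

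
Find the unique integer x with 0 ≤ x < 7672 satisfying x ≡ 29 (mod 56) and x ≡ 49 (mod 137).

6077

Write x = 29 + 56·k. Then 56·k ≡ 49 − 29 ≡ 20 (mod 137).
Need 56⁻¹ mod 137. Extended Euclid on (137, 56):
137 = 2×56 + 25
56 = 2×25 + 6
25 = 4×6 + 1
6 = 6×1 + 0
Back-substitute:
1 = 25 − 4·6
1 = −4·56 + 9·25
1 = 9·137 − 22·56
56⁻¹ ≡ 115 (mod 137), so k ≡ 115·20 ≡ 108 (mod 137).
x = 29 + 56·108 = 6077.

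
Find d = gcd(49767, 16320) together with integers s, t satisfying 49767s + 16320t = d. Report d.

3

Apply Euclid's algorithm to 49767 and 16320:
49767 = 3×16320 + 807
16320 = 20×807 + 180
807 = 4×180 + 87
180 = 2×87 + 6
87 = 14×6 + 3
6 = 2×3 + 0
gcd(49767, 16320) = 3.
Working backward:
3 = 87 − 14·6
3 = −14·180 + 29·87
3 = 29·807 − 130·180
3 = −130·16320 + 2629·807
3 = 2629·49767 − 8017·16320
So 3 = (2629)·49767 + (-8017)·16320.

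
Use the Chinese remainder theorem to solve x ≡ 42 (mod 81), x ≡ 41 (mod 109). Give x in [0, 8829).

6036

Write x = 42 + 81·k. Then 81·k ≡ 41 − 42 ≡ 108 (mod 109).
Need 81⁻¹ mod 109. Extended Euclid on (109, 81):
109 = 1·81 + 28
81 = 2·28 + 25
28 = 1·25 + 3
25 = 8·3 + 1
3 = 3·1 + 0
Back-substitute:
1 = 25 − 8·3
1 = −8·28 + 9·25
1 = 9·81 − 26·28
1 = −26·109 + 35·81
81⁻¹ ≡ 35 (mod 109), so k ≡ 35·108 ≡ 74 (mod 109).
x = 42 + 81·74 = 6036.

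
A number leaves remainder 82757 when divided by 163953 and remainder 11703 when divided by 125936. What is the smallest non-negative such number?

Write x = 82757 + 163953·k. Then 163953·k ≡ 11703 − 82757 ≡ 54882 (mod 125936).
Need 163953⁻¹ mod 125936. Extended Euclid on (125936, 38017):
125936 = 3×38017 + 11885
38017 = 3×11885 + 2362
11885 = 5×2362 + 75
2362 = 31×75 + 37
75 = 2×37 + 1
37 = 37×1 + 0
Back-substitute:
1 = 75 − 2·37
1 = −2·2362 + 63·75
1 = 63·11885 − 317·2362
1 = −317·38017 + 1014·11885
1 = 1014·125936 − 3359·38017
163953⁻¹ ≡ 122577 (mod 125936), so k ≡ 122577·54882 ≡ 21666 (mod 125936).
x = 82757 + 163953·21666 = 3552288455.

3552288455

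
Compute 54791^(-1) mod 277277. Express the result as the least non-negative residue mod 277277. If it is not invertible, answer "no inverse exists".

no inverse exists

Euclidean algorithm on 277277, 54791:
277277 = 5×54791 + 3322
54791 = 16×3322 + 1639
3322 = 2×1639 + 44
1639 = 37×44 + 11
44 = 4×11 + 0
The gcd is 11, not 1, hence no inverse exists.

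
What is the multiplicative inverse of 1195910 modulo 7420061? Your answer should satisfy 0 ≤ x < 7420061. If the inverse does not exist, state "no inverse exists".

Extended Euclidean algorithm:
7420061 = 6·1195910 + 244601
1195910 = 4·244601 + 217506
244601 = 1·217506 + 27095
217506 = 8·27095 + 746
27095 = 36·746 + 239
746 = 3·239 + 29
239 = 8·29 + 7
29 = 4·7 + 1
7 = 7·1 + 0
gcd = 1, so the inverse exists. Back-substitute:
1 = 29 − 4·7
1 = −4·239 + 33·29
1 = 33·746 − 103·239
1 = −103·27095 + 3741·746
1 = 3741·217506 − 30031·27095
1 = −30031·244601 + 33772·217506
1 = 33772·1195910 − 165119·244601
1 = −165119·7420061 + 1024486·1195910
So 1195910·1024486 ≡ 1 (mod 7420061).

1024486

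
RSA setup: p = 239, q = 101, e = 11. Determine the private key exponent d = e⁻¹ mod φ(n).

6491

φ(n) = (p−1)(q−1) = 238·100 = 23800.
Need d with 11·d ≡ 1 (mod 23800). Apply the extended Euclidean algorithm:
23800 = 2163×11 + 7
11 = 1×7 + 4
7 = 1×4 + 3
4 = 1×3 + 1
3 = 3×1 + 0
Back-substitute:
1 = 4 − 3
1 = −7 + 2·4
1 = 2·11 − 3·7
1 = −3·23800 + 6491·11
So 11·6491 ≡ 1 (mod 23800), hence d = 6491.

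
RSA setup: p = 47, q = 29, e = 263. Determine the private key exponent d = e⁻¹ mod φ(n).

φ(n) = (p−1)(q−1) = 46·28 = 1288.
Need d with 263·d ≡ 1 (mod 1288). Apply the extended Euclidean algorithm:
1288 = 4×263 + 236
263 = 1×236 + 27
236 = 8×27 + 20
27 = 1×20 + 7
20 = 2×7 + 6
7 = 1×6 + 1
6 = 6×1 + 0
Back-substitute:
1 = 7 − 6
1 = −20 + 3·7
1 = 3·27 − 4·20
1 = −4·236 + 35·27
1 = 35·263 − 39·236
1 = −39·1288 + 191·263
So 263·191 ≡ 1 (mod 1288), hence d = 191.

191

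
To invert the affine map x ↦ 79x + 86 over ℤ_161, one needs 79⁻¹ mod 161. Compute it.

Apply the Euclidean algorithm to 161 and 79:
161 = 2×79 + 3
79 = 26×3 + 1
3 = 3×1 + 0
gcd = 1, so the inverse exists. Back-substitute:
1 = 79 − 26·3
1 = −26·161 + 53·79
So 79·53 ≡ 1 (mod 161).

53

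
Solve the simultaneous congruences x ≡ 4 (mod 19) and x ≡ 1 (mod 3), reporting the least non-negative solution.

4

Write x = 4 + 19·k. Then 19·k ≡ 1 − 4 ≡ 0 (mod 3).
Need 19⁻¹ mod 3. Extended Euclid on (3, 1):
3 = 3*1 + 0
19⁻¹ ≡ 1 (mod 3), so k ≡ 1·0 ≡ 0 (mod 3).
x = 4 + 19·0 = 4.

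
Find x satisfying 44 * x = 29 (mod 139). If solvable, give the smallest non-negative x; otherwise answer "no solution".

First find gcd(44, 139):
139 = 3×44 + 7
44 = 6×7 + 2
7 = 3×2 + 1
2 = 2×1 + 0
gcd = 1, so a unique solution mod 139 exists.
Back-substitute for the Bézout coefficients:
1 = 7 − 3·2
1 = −3·44 + 19·7
1 = 19·139 − 60·44
So 44·(-60) ≡ 1 (mod 139), giving 44⁻¹ ≡ 79.
x ≡ 44⁻¹·29 ≡ 79·29 ≡ 67 (mod 139).

67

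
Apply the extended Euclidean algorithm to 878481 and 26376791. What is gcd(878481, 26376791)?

1

Euclidean algorithm:
26376791 = 30*878481 + 22361
878481 = 39*22361 + 6402
22361 = 3*6402 + 3155
6402 = 2*3155 + 92
3155 = 34*92 + 27
92 = 3*27 + 11
27 = 2*11 + 5
11 = 2*5 + 1
5 = 5*1 + 0
gcd(878481, 26376791) = 1.
Working backward:
1 = 11 − 2·5
1 = −2·27 + 5·11
1 = 5·92 − 17·27
1 = −17·3155 + 583·92
1 = 583·6402 − 1183·3155
1 = −1183·22361 + 4132·6402
1 = 4132·878481 − 162331·22361
1 = −162331·26376791 + 4874062·878481
So 1 = (-162331)·26376791 + (4874062)·878481.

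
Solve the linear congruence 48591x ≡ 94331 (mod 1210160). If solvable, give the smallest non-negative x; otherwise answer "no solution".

First find gcd(48591, 1210160):
1210160 = 24×48591 + 43976
48591 = 1×43976 + 4615
43976 = 9×4615 + 2441
4615 = 1×2441 + 2174
2441 = 1×2174 + 267
2174 = 8×267 + 38
267 = 7×38 + 1
38 = 38×1 + 0
gcd = 1, so a unique solution mod 1210160 exists.
Back-substitute for the Bézout coefficients:
1 = 267 − 7·38
1 = −7·2174 + 57·267
1 = 57·2441 − 64·2174
1 = −64·4615 + 121·2441
1 = 121·43976 − 1153·4615
1 = −1153·48591 + 1274·43976
1 = 1274·1210160 − 31729·48591
So 48591·(-31729) ≡ 1 (mod 1210160), giving 48591⁻¹ ≡ 1178431.
x ≡ 48591⁻¹·94331 ≡ 1178431·94331 ≡ 907541 (mod 1210160).

907541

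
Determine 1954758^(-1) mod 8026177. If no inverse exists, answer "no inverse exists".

2703432

Apply the Euclidean algorithm to 8026177 and 1954758:
8026177 = 4·1954758 + 207145
1954758 = 9·207145 + 90453
207145 = 2·90453 + 26239
90453 = 3·26239 + 11736
26239 = 2·11736 + 2767
11736 = 4·2767 + 668
2767 = 4·668 + 95
668 = 7·95 + 3
95 = 31·3 + 2
3 = 1·2 + 1
2 = 2·1 + 0
The gcd is 1. Working backward:
1 = 3 − 2
1 = −95 + 32·3
1 = 32·668 − 225·95
1 = −225·2767 + 932·668
1 = 932·11736 − 3953·2767
1 = −3953·26239 + 8838·11736
1 = 8838·90453 − 30467·26239
1 = −30467·207145 + 69772·90453
1 = 69772·1954758 − 658415·207145
1 = −658415·8026177 + 2703432·1954758
So 1954758·2703432 ≡ 1 (mod 8026177).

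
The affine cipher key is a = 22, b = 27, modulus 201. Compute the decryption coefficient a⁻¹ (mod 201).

64

Extended Euclidean algorithm:
201 = 9·22 + 3
22 = 7·3 + 1
3 = 3·1 + 0
The gcd is 1. Working backward:
1 = 22 − 7·3
1 = −7·201 + 64·22
So 22·64 ≡ 1 (mod 201).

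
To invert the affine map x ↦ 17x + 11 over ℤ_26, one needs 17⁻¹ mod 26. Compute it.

gcd(26, 17) by repeated division:
26 = 1·17 + 9
17 = 1·9 + 8
9 = 1·8 + 1
8 = 8·1 + 0
gcd = 1, so the inverse exists. Back-substitute:
1 = 9 − 8
1 = −17 + 2·9
1 = 2·26 − 3·17
Hence 17⁻¹ ≡ -3 ≡ 23 (mod 26).

23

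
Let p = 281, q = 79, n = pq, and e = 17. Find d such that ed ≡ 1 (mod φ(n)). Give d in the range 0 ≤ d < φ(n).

φ(n) = (p−1)(q−1) = 280·78 = 21840.
Need d with 17·d ≡ 1 (mod 21840). Apply the extended Euclidean algorithm:
21840 = 1284×17 + 12
17 = 1×12 + 5
12 = 2×5 + 2
5 = 2×2 + 1
2 = 2×1 + 0
Back-substitute:
1 = 5 − 2·2
1 = −2·12 + 5·5
1 = 5·17 − 7·12
1 = −7·21840 + 8993·17
So 17·8993 ≡ 1 (mod 21840), hence d = 8993.

8993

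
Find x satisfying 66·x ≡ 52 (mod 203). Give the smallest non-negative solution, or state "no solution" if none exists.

First find gcd(66, 203):
203 = 3×66 + 5
66 = 13×5 + 1
5 = 5×1 + 0
gcd = 1, so a unique solution mod 203 exists.
Back-substitute for the Bézout coefficients:
1 = 66 − 13·5
1 = −13·203 + 40·66
So 66·(40) ≡ 1 (mod 203), giving 66⁻¹ ≡ 40.
x ≡ 66⁻¹·52 ≡ 40·52 ≡ 50 (mod 203).

50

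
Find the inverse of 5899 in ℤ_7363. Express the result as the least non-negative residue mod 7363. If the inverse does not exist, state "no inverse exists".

Run Euclid on (7363, 5899):
7363 = 1*5899 + 1464
5899 = 4*1464 + 43
1464 = 34*43 + 2
43 = 21*2 + 1
2 = 2*1 + 0
gcd = 1, so the inverse exists. Back-substitute:
1 = 43 − 21·2
1 = −21·1464 + 715·43
1 = 715·5899 − 2881·1464
1 = −2881·7363 + 3596·5899
So 5899·3596 ≡ 1 (mod 7363).

3596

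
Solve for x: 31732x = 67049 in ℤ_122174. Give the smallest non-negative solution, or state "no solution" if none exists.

no solution

gcd(31732, 122174):
122174 = 3*31732 + 26978
31732 = 1*26978 + 4754
26978 = 5*4754 + 3208
4754 = 1*3208 + 1546
3208 = 2*1546 + 116
1546 = 13*116 + 38
116 = 3*38 + 2
38 = 19*2 + 0
gcd = 2, but 2 ∤ 67049, so the congruence has no solution.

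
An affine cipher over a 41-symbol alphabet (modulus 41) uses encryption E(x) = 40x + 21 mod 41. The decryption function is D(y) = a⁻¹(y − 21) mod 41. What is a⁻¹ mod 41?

Apply the Euclidean algorithm to 41 and 40:
41 = 1×40 + 1
40 = 40×1 + 0
Since gcd(40, 41) = 1, back-substitute to write 1 as a combination:
1 = 41 − 40
Hence 40⁻¹ ≡ -1 ≡ 40 (mod 41).

40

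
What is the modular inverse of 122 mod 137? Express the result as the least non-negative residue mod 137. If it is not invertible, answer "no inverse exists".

Apply the Euclidean algorithm to 137 and 122:
137 = 1·122 + 15
122 = 8·15 + 2
15 = 7·2 + 1
2 = 2·1 + 0
The gcd is 1. Working backward:
1 = 15 − 7·2
1 = −7·122 + 57·15
1 = 57·137 − 64·122
Thus 122·(-64) ≡ 1 (mod 137); reducing, -64 mod 137 = 73.

73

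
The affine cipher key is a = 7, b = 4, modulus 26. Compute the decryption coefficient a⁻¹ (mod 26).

15

gcd(26, 7) by repeated division:
26 = 3*7 + 5
7 = 1*5 + 2
5 = 2*2 + 1
2 = 2*1 + 0
The gcd is 1. Working backward:
1 = 5 − 2·2
1 = −2·7 + 3·5
1 = 3·26 − 11·7
So 7·(-11) ≡ 1 (mod 26), and -11 ≡ 15 (mod 26).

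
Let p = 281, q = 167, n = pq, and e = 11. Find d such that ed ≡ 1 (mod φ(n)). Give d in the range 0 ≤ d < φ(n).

8451

φ(n) = (p−1)(q−1) = 280·166 = 46480.
Need d with 11·d ≡ 1 (mod 46480). Apply the extended Euclidean algorithm:
46480 = 4225×11 + 5
11 = 2×5 + 1
5 = 5×1 + 0
Back-substitute:
1 = 11 − 2·5
1 = −2·46480 + 8451·11
So 11·8451 ≡ 1 (mod 46480), hence d = 8451.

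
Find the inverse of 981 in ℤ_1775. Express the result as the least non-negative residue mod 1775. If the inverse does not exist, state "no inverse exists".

gcd(1775, 981) by repeated division:
1775 = 1·981 + 794
981 = 1·794 + 187
794 = 4·187 + 46
187 = 4·46 + 3
46 = 15·3 + 1
3 = 3·1 + 0
The gcd is 1. Working backward:
1 = 46 − 15·3
1 = −15·187 + 61·46
1 = 61·794 − 259·187
1 = −259·981 + 320·794
1 = 320·1775 − 579·981
So 981·(-579) ≡ 1 (mod 1775), and -579 ≡ 1196 (mod 1775).

1196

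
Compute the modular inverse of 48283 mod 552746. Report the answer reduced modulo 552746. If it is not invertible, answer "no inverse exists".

Extended Euclidean algorithm:
552746 = 11×48283 + 21633
48283 = 2×21633 + 5017
21633 = 4×5017 + 1565
5017 = 3×1565 + 322
1565 = 4×322 + 277
322 = 1×277 + 45
277 = 6×45 + 7
45 = 6×7 + 3
7 = 2×3 + 1
3 = 3×1 + 0
gcd = 1, so the inverse exists. Back-substitute:
1 = 7 − 2·3
1 = −2·45 + 13·7
1 = 13·277 − 80·45
1 = −80·322 + 93·277
1 = 93·1565 − 452·322
1 = −452·5017 + 1449·1565
1 = 1449·21633 − 6248·5017
1 = −6248·48283 + 13945·21633
1 = 13945·552746 − 159643·48283
Thus 48283·(-159643) ≡ 1 (mod 552746); reducing, -159643 mod 552746 = 393103.

393103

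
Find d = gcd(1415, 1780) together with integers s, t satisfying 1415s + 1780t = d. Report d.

5

Apply Euclid's algorithm to 1780 and 1415:
1780 = 1×1415 + 365
1415 = 3×365 + 320
365 = 1×320 + 45
320 = 7×45 + 5
45 = 9×5 + 0
gcd(1415, 1780) = 5.
Back-substituting:
5 = 320 − 7·45
5 = −7·365 + 8·320
5 = 8·1415 − 31·365
5 = −31·1780 + 39·1415
So 5 = (-31)·1780 + (39)·1415.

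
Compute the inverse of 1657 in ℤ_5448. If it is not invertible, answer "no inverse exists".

217

Run Euclid on (5448, 1657):
5448 = 3×1657 + 477
1657 = 3×477 + 226
477 = 2×226 + 25
226 = 9×25 + 1
25 = 25×1 + 0
Since gcd(1657, 5448) = 1, back-substitute to write 1 as a combination:
1 = 226 − 9·25
1 = −9·477 + 19·226
1 = 19·1657 − 66·477
1 = −66·5448 + 217·1657
So 1657·217 ≡ 1 (mod 5448).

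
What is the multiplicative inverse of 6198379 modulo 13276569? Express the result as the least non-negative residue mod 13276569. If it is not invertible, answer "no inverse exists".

Extended Euclidean algorithm:
13276569 = 2×6198379 + 879811
6198379 = 7×879811 + 39702
879811 = 22×39702 + 6367
39702 = 6×6367 + 1500
6367 = 4×1500 + 367
1500 = 4×367 + 32
367 = 11×32 + 15
32 = 2×15 + 2
15 = 7×2 + 1
2 = 2×1 + 0
gcd = 1, so the inverse exists. Back-substitute:
1 = 15 − 7·2
1 = −7·32 + 15·15
1 = 15·367 − 172·32
1 = −172·1500 + 703·367
1 = 703·6367 − 2984·1500
1 = −2984·39702 + 18607·6367
1 = 18607·879811 − 412338·39702
1 = −412338·6198379 + 2904973·879811
1 = 2904973·13276569 − 6222284·6198379
Thus 6198379·(-6222284) ≡ 1 (mod 13276569); reducing, -6222284 mod 13276569 = 7054285.

7054285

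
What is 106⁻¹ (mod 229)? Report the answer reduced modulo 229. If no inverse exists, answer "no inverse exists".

Run Euclid on (229, 106):
229 = 2*106 + 17
106 = 6*17 + 4
17 = 4*4 + 1
4 = 4*1 + 0
Since gcd(106, 229) = 1, back-substitute to write 1 as a combination:
1 = 17 − 4·4
1 = −4·106 + 25·17
1 = 25·229 − 54·106
Hence 106⁻¹ ≡ -54 ≡ 175 (mod 229).

175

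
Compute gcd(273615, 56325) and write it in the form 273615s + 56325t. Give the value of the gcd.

Euclidean algorithm:
273615 = 4*56325 + 48315
56325 = 1*48315 + 8010
48315 = 6*8010 + 255
8010 = 31*255 + 105
255 = 2*105 + 45
105 = 2*45 + 15
45 = 3*15 + 0
gcd(273615, 56325) = 15.
Working backward:
15 = 105 − 2·45
15 = −2·255 + 5·105
15 = 5·8010 − 157·255
15 = −157·48315 + 947·8010
15 = 947·56325 − 1104·48315
15 = −1104·273615 + 5363·56325
So 15 = (-1104)·273615 + (5363)·56325.

15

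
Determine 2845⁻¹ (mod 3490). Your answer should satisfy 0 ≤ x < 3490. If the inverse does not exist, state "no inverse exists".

no inverse exists

Euclidean algorithm on 3490, 2845:
3490 = 1*2845 + 645
2845 = 4*645 + 265
645 = 2*265 + 115
265 = 2*115 + 35
115 = 3*35 + 10
35 = 3*10 + 5
10 = 2*5 + 0
gcd(2845, 3490) = 5 ≠ 1, so 2845 has no multiplicative inverse modulo 3490.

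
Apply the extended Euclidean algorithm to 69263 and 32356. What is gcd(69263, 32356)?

Euclidean algorithm:
69263 = 2·32356 + 4551
32356 = 7·4551 + 499
4551 = 9·499 + 60
499 = 8·60 + 19
60 = 3·19 + 3
19 = 6·3 + 1
3 = 3·1 + 0
gcd(69263, 32356) = 1.
Working backward:
1 = 19 − 6·3
1 = −6·60 + 19·19
1 = 19·499 − 158·60
1 = −158·4551 + 1441·499
1 = 1441·32356 − 10245·4551
1 = −10245·69263 + 21931·32356
So 1 = (-10245)·69263 + (21931)·32356.

1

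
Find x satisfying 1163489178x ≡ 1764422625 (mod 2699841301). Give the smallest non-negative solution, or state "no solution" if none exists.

First find gcd(1163489178, 2699841301):
2699841301 = 2·1163489178 + 372862945
1163489178 = 3·372862945 + 44900343
372862945 = 8·44900343 + 13660201
44900343 = 3·13660201 + 3919740
13660201 = 3·3919740 + 1900981
3919740 = 2·1900981 + 117778
1900981 = 16·117778 + 16533
117778 = 7·16533 + 2047
16533 = 8·2047 + 157
2047 = 13·157 + 6
157 = 26·6 + 1
6 = 6·1 + 0
gcd = 1, so a unique solution mod 2699841301 exists.
Back-substitute for the Bézout coefficients:
1 = 157 − 26·6
1 = −26·2047 + 339·157
1 = 339·16533 − 2738·2047
1 = −2738·117778 + 19505·16533
1 = 19505·1900981 − 314818·117778
1 = −314818·3919740 + 649141·1900981
1 = 649141·13660201 − 2262241·3919740
1 = −2262241·44900343 + 7435864·13660201
1 = 7435864·372862945 − 61749153·44900343
1 = −61749153·1163489178 + 192683323·372862945
1 = 192683323·2699841301 − 447115799·1163489178
So 1163489178·(-447115799) ≡ 1 (mod 2699841301), giving 1163489178⁻¹ ≡ 2252725502.
x ≡ 1163489178⁻¹·1764422625 ≡ 2252725502·1764422625 ≡ 1854592542 (mod 2699841301).

1854592542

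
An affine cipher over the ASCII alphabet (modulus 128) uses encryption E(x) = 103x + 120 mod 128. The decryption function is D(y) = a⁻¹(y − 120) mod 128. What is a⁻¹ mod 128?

87

gcd(128, 103) by repeated division:
128 = 1·103 + 25
103 = 4·25 + 3
25 = 8·3 + 1
3 = 3·1 + 0
Since gcd(103, 128) = 1, back-substitute to write 1 as a combination:
1 = 25 − 8·3
1 = −8·103 + 33·25
1 = 33·128 − 41·103
So 103·(-41) ≡ 1 (mod 128), and -41 ≡ 87 (mod 128).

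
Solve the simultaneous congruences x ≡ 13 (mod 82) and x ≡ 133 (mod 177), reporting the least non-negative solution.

2965

Write x = 13 + 82·k. Then 82·k ≡ 133 − 13 ≡ 120 (mod 177).
Need 82⁻¹ mod 177. Extended Euclid on (177, 82):
177 = 2*82 + 13
82 = 6*13 + 4
13 = 3*4 + 1
4 = 4*1 + 0
Back-substitute:
1 = 13 − 3·4
1 = −3·82 + 19·13
1 = 19·177 − 41·82
82⁻¹ ≡ 136 (mod 177), so k ≡ 136·120 ≡ 36 (mod 177).
x = 13 + 82·36 = 2965.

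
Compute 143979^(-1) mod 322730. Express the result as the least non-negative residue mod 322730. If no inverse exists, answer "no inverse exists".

Run Euclid on (322730, 143979):
322730 = 2×143979 + 34772
143979 = 4×34772 + 4891
34772 = 7×4891 + 535
4891 = 9×535 + 76
535 = 7×76 + 3
76 = 25×3 + 1
3 = 3×1 + 0
The gcd is 1. Working backward:
1 = 76 − 25·3
1 = −25·535 + 176·76
1 = 176·4891 − 1609·535
1 = −1609·34772 + 11439·4891
1 = 11439·143979 − 47365·34772
1 = −47365·322730 + 106169·143979
So 143979·106169 ≡ 1 (mod 322730).

106169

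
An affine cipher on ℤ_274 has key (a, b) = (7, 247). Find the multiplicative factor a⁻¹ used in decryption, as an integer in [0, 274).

Extended Euclidean algorithm:
274 = 39×7 + 1
7 = 7×1 + 0
The gcd is 1. Working backward:
1 = 274 − 39·7
Thus 7·(-39) ≡ 1 (mod 274); reducing, -39 mod 274 = 235.

235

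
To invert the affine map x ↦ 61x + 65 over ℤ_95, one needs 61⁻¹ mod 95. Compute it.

Extended Euclidean algorithm:
95 = 1*61 + 34
61 = 1*34 + 27
34 = 1*27 + 7
27 = 3*7 + 6
7 = 1*6 + 1
6 = 6*1 + 0
Since gcd(61, 95) = 1, back-substitute to write 1 as a combination:
1 = 7 − 6
1 = −27 + 4·7
1 = 4·34 − 5·27
1 = −5·61 + 9·34
1 = 9·95 − 14·61
So 61·(-14) ≡ 1 (mod 95), and -14 ≡ 81 (mod 95).

81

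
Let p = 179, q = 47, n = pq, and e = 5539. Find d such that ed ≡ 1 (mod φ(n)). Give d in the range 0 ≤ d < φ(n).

4111

φ(n) = (p−1)(q−1) = 178·46 = 8188.
Need d with 5539·d ≡ 1 (mod 8188). Apply the extended Euclidean algorithm:
8188 = 1·5539 + 2649
5539 = 2·2649 + 241
2649 = 10·241 + 239
241 = 1·239 + 2
239 = 119·2 + 1
2 = 2·1 + 0
Back-substitute:
1 = 239 − 119·2
1 = −119·241 + 120·239
1 = 120·2649 − 1319·241
1 = −1319·5539 + 2758·2649
1 = 2758·8188 − 4077·5539
So 5539·(-4077) ≡ 1 (mod 8188), hence d ≡ -4077 ≡ 4111 (mod 8188).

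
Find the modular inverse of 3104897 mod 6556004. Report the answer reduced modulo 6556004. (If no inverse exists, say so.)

5471189

Extended Euclidean algorithm:
6556004 = 2*3104897 + 346210
3104897 = 8*346210 + 335217
346210 = 1*335217 + 10993
335217 = 30*10993 + 5427
10993 = 2*5427 + 139
5427 = 39*139 + 6
139 = 23*6 + 1
6 = 6*1 + 0
The gcd is 1. Working backward:
1 = 139 − 23·6
1 = −23·5427 + 898·139
1 = 898·10993 − 1819·5427
1 = −1819·335217 + 55468·10993
1 = 55468·346210 − 57287·335217
1 = −57287·3104897 + 513764·346210
1 = 513764·6556004 − 1084815·3104897
Thus 3104897·(-1084815) ≡ 1 (mod 6556004); reducing, -1084815 mod 6556004 = 5471189.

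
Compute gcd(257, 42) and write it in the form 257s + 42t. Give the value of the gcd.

Apply Euclid's algorithm to 257 and 42:
257 = 6·42 + 5
42 = 8·5 + 2
5 = 2·2 + 1
2 = 2·1 + 0
gcd(257, 42) = 1.
Back-substituting:
1 = 5 − 2·2
1 = −2·42 + 17·5
1 = 17·257 − 104·42
So 1 = (17)·257 + (-104)·42.

1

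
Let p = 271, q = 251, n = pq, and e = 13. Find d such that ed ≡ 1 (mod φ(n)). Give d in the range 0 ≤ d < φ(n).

15577

φ(n) = (p−1)(q−1) = 270·250 = 67500.
Need d with 13·d ≡ 1 (mod 67500). Apply the extended Euclidean algorithm:
67500 = 5192·13 + 4
13 = 3·4 + 1
4 = 4·1 + 0
Back-substitute:
1 = 13 − 3·4
1 = −3·67500 + 15577·13
So 13·15577 ≡ 1 (mod 67500), hence d = 15577.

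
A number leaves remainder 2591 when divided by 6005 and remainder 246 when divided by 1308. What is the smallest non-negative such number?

6121686

Write x = 2591 + 6005·k. Then 6005·k ≡ 246 − 2591 ≡ 271 (mod 1308).
Need 6005⁻¹ mod 1308. Extended Euclid on (1308, 773):
1308 = 1×773 + 535
773 = 1×535 + 238
535 = 2×238 + 59
238 = 4×59 + 2
59 = 29×2 + 1
2 = 2×1 + 0
Back-substitute:
1 = 59 − 29·2
1 = −29·238 + 117·59
1 = 117·535 − 263·238
1 = −263·773 + 380·535
1 = 380·1308 − 643·773
6005⁻¹ ≡ 665 (mod 1308), so k ≡ 665·271 ≡ 1019 (mod 1308).
x = 2591 + 6005·1019 = 6121686.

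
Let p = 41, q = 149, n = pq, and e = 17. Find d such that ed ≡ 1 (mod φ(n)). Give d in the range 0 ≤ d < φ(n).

1393

φ(n) = (p−1)(q−1) = 40·148 = 5920.
Need d with 17·d ≡ 1 (mod 5920). Apply the extended Euclidean algorithm:
5920 = 348*17 + 4
17 = 4*4 + 1
4 = 4*1 + 0
Back-substitute:
1 = 17 − 4·4
1 = −4·5920 + 1393·17
So 17·1393 ≡ 1 (mod 5920), hence d = 1393.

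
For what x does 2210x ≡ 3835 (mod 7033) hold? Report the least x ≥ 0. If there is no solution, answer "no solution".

495

First find gcd(2210, 7033):
7033 = 3*2210 + 403
2210 = 5*403 + 195
403 = 2*195 + 13
195 = 15*13 + 0
gcd = 13 and 13 | 3835, so solutions exist. Divide through by 13: 170x ≡ 295 (mod 541).
Now find 170⁻¹ mod 541:
541 = 3·170 + 31
170 = 5·31 + 15
31 = 2·15 + 1
15 = 15·1 + 0
Back-substitute:
1 = 31 − 2·15
1 = −2·170 + 11·31
1 = 11·541 − 35·170
So 170·(-35) ≡ 1 (mod 541), i.e. 170⁻¹ ≡ 506.
Then x ≡ 506·295 ≡ 495 (mod 541); the smallest non-negative solution is x = 495.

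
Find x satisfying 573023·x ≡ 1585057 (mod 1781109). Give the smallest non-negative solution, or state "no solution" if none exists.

no solution

gcd(573023, 1781109):
1781109 = 3×573023 + 62040
573023 = 9×62040 + 14663
62040 = 4×14663 + 3388
14663 = 4×3388 + 1111
3388 = 3×1111 + 55
1111 = 20×55 + 11
55 = 5×11 + 0
gcd = 11, but 11 ∤ 1585057, so the congruence has no solution.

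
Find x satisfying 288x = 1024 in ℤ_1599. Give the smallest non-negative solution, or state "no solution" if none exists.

no solution

gcd(288, 1599):
1599 = 5×288 + 159
288 = 1×159 + 129
159 = 1×129 + 30
129 = 4×30 + 9
30 = 3×9 + 3
9 = 3×3 + 0
gcd = 3, but 3 ∤ 1024, so the congruence has no solution.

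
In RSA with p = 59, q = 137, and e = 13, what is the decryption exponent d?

5461

φ(n) = (p−1)(q−1) = 58·136 = 7888.
Need d with 13·d ≡ 1 (mod 7888). Apply the extended Euclidean algorithm:
7888 = 606*13 + 10
13 = 1*10 + 3
10 = 3*3 + 1
3 = 3*1 + 0
Back-substitute:
1 = 10 − 3·3
1 = −3·13 + 4·10
1 = 4·7888 − 2427·13
So 13·(-2427) ≡ 1 (mod 7888), hence d ≡ -2427 ≡ 5461 (mod 7888).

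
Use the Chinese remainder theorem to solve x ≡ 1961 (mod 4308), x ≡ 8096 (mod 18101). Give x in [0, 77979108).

Write x = 1961 + 4308·k. Then 4308·k ≡ 8096 − 1961 ≡ 6135 (mod 18101).
Need 4308⁻¹ mod 18101. Extended Euclid on (18101, 4308):
18101 = 4·4308 + 869
4308 = 4·869 + 832
869 = 1·832 + 37
832 = 22·37 + 18
37 = 2·18 + 1
18 = 18·1 + 0
Back-substitute:
1 = 37 − 2·18
1 = −2·832 + 45·37
1 = 45·869 − 47·832
1 = −47·4308 + 233·869
1 = 233·18101 − 979·4308
4308⁻¹ ≡ 17122 (mod 18101), so k ≡ 17122·6135 ≡ 3367 (mod 18101).
x = 1961 + 4308·3367 = 14506997.

14506997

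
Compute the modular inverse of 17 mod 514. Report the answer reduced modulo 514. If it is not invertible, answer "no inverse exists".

Run Euclid on (514, 17):
514 = 30·17 + 4
17 = 4·4 + 1
4 = 4·1 + 0
The gcd is 1. Working backward:
1 = 17 − 4·4
1 = −4·514 + 121·17
So 17·121 ≡ 1 (mod 514).

121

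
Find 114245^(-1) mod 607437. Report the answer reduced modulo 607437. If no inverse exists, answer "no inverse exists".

65303

gcd(607437, 114245) by repeated division:
607437 = 5·114245 + 36212
114245 = 3·36212 + 5609
36212 = 6·5609 + 2558
5609 = 2·2558 + 493
2558 = 5·493 + 93
493 = 5·93 + 28
93 = 3·28 + 9
28 = 3·9 + 1
9 = 9·1 + 0
gcd = 1, so the inverse exists. Back-substitute:
1 = 28 − 3·9
1 = −3·93 + 10·28
1 = 10·493 − 53·93
1 = −53·2558 + 275·493
1 = 275·5609 − 603·2558
1 = −603·36212 + 3893·5609
1 = 3893·114245 − 12282·36212
1 = −12282·607437 + 65303·114245
So 114245·65303 ≡ 1 (mod 607437).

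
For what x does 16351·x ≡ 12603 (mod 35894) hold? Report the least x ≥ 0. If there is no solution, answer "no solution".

7515

First find gcd(16351, 35894):
35894 = 2×16351 + 3192
16351 = 5×3192 + 391
3192 = 8×391 + 64
391 = 6×64 + 7
64 = 9×7 + 1
7 = 7×1 + 0
gcd = 1, so a unique solution mod 35894 exists.
Back-substitute for the Bézout coefficients:
1 = 64 − 9·7
1 = −9·391 + 55·64
1 = 55·3192 − 449·391
1 = −449·16351 + 2300·3192
1 = 2300·35894 − 5049·16351
So 16351·(-5049) ≡ 1 (mod 35894), giving 16351⁻¹ ≡ 30845.
x ≡ 16351⁻¹·12603 ≡ 30845·12603 ≡ 7515 (mod 35894).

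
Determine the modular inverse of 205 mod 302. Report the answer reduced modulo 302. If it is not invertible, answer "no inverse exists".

165

gcd(302, 205) by repeated division:
302 = 1·205 + 97
205 = 2·97 + 11
97 = 8·11 + 9
11 = 1·9 + 2
9 = 4·2 + 1
2 = 2·1 + 0
The gcd is 1. Working backward:
1 = 9 − 4·2
1 = −4·11 + 5·9
1 = 5·97 − 44·11
1 = −44·205 + 93·97
1 = 93·302 − 137·205
Hence 205⁻¹ ≡ -137 ≡ 165 (mod 302).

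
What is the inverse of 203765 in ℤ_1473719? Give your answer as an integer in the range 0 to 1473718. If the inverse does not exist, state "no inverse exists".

1132608

Run Euclid on (1473719, 203765):
1473719 = 7×203765 + 47364
203765 = 4×47364 + 14309
47364 = 3×14309 + 4437
14309 = 3×4437 + 998
4437 = 4×998 + 445
998 = 2×445 + 108
445 = 4×108 + 13
108 = 8×13 + 4
13 = 3×4 + 1
4 = 4×1 + 0
gcd = 1, so the inverse exists. Back-substitute:
1 = 13 − 3·4
1 = −3·108 + 25·13
1 = 25·445 − 103·108
1 = −103·998 + 231·445
1 = 231·4437 − 1027·998
1 = −1027·14309 + 3312·4437
1 = 3312·47364 − 10963·14309
1 = −10963·203765 + 47164·47364
1 = 47164·1473719 − 341111·203765
So 203765·(-341111) ≡ 1 (mod 1473719), and -341111 ≡ 1132608 (mod 1473719).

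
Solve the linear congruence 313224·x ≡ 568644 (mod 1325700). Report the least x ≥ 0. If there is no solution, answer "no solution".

First find gcd(313224, 1325700):
1325700 = 4*313224 + 72804
313224 = 4*72804 + 22008
72804 = 3*22008 + 6780
22008 = 3*6780 + 1668
6780 = 4*1668 + 108
1668 = 15*108 + 48
108 = 2*48 + 12
48 = 4*12 + 0
gcd = 12 and 12 | 568644, so solutions exist. Divide through by 12: 26102x ≡ 47387 (mod 110475).
Now find 26102⁻¹ mod 110475:
110475 = 4*26102 + 6067
26102 = 4*6067 + 1834
6067 = 3*1834 + 565
1834 = 3*565 + 139
565 = 4*139 + 9
139 = 15*9 + 4
9 = 2*4 + 1
4 = 4*1 + 0
Back-substitute:
1 = 9 − 2·4
1 = −2·139 + 31·9
1 = 31·565 − 126·139
1 = −126·1834 + 409·565
1 = 409·6067 − 1353·1834
1 = −1353·26102 + 5821·6067
1 = 5821·110475 − 24637·26102
So 26102·(-24637) ≡ 1 (mod 110475), i.e. 26102⁻¹ ≡ 85838.
Then x ≡ 85838·47387 ≡ 26281 (mod 110475); the smallest non-negative solution is x = 26281.

26281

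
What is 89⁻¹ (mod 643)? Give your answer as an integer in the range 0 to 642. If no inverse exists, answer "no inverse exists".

289

Apply the Euclidean algorithm to 643 and 89:
643 = 7*89 + 20
89 = 4*20 + 9
20 = 2*9 + 2
9 = 4*2 + 1
2 = 2*1 + 0
Since gcd(89, 643) = 1, back-substitute to write 1 as a combination:
1 = 9 − 4·2
1 = −4·20 + 9·9
1 = 9·89 − 40·20
1 = −40·643 + 289·89
So 89·289 ≡ 1 (mod 643).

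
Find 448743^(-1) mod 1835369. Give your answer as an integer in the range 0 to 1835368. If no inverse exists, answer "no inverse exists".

gcd(1835369, 448743) by repeated division:
1835369 = 4*448743 + 40397
448743 = 11*40397 + 4376
40397 = 9*4376 + 1013
4376 = 4*1013 + 324
1013 = 3*324 + 41
324 = 7*41 + 37
41 = 1*37 + 4
37 = 9*4 + 1
4 = 4*1 + 0
Since gcd(448743, 1835369) = 1, back-substitute to write 1 as a combination:
1 = 37 − 9·4
1 = −9·41 + 10·37
1 = 10·324 − 79·41
1 = −79·1013 + 247·324
1 = 247·4376 − 1067·1013
1 = −1067·40397 + 9850·4376
1 = 9850·448743 − 109417·40397
1 = −109417·1835369 + 447518·448743
So 448743·447518 ≡ 1 (mod 1835369).

447518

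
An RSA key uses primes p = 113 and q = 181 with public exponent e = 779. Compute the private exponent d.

φ(n) = (p−1)(q−1) = 112·180 = 20160.
Need d with 779·d ≡ 1 (mod 20160). Apply the extended Euclidean algorithm:
20160 = 25*779 + 685
779 = 1*685 + 94
685 = 7*94 + 27
94 = 3*27 + 13
27 = 2*13 + 1
13 = 13*1 + 0
Back-substitute:
1 = 27 − 2·13
1 = −2·94 + 7·27
1 = 7·685 − 51·94
1 = −51·779 + 58·685
1 = 58·20160 − 1501·779
So 779·(-1501) ≡ 1 (mod 20160), hence d ≡ -1501 ≡ 18659 (mod 20160).

18659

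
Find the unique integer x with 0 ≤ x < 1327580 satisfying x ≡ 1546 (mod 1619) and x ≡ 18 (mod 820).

435438

Write x = 1546 + 1619·k. Then 1619·k ≡ 18 − 1546 ≡ 112 (mod 820).
Need 1619⁻¹ mod 820. Extended Euclid on (820, 799):
820 = 1*799 + 21
799 = 38*21 + 1
21 = 21*1 + 0
Back-substitute:
1 = 799 − 38·21
1 = −38·820 + 39·799
1619⁻¹ ≡ 39 (mod 820), so k ≡ 39·112 ≡ 268 (mod 820).
x = 1546 + 1619·268 = 435438.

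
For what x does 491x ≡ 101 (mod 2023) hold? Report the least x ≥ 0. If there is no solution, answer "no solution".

First find gcd(491, 2023):
2023 = 4×491 + 59
491 = 8×59 + 19
59 = 3×19 + 2
19 = 9×2 + 1
2 = 2×1 + 0
gcd = 1, so a unique solution mod 2023 exists.
Back-substitute for the Bézout coefficients:
1 = 19 − 9·2
1 = −9·59 + 28·19
1 = 28·491 − 233·59
1 = −233·2023 + 960·491
So 491·(960) ≡ 1 (mod 2023), giving 491⁻¹ ≡ 960.
x ≡ 491⁻¹·101 ≡ 960·101 ≡ 1879 (mod 2023).

1879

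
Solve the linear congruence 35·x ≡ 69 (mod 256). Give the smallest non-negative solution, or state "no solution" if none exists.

119

First find gcd(35, 256):
256 = 7*35 + 11
35 = 3*11 + 2
11 = 5*2 + 1
2 = 2*1 + 0
gcd = 1, so a unique solution mod 256 exists.
Back-substitute for the Bézout coefficients:
1 = 11 − 5·2
1 = −5·35 + 16·11
1 = 16·256 − 117·35
So 35·(-117) ≡ 1 (mod 256), giving 35⁻¹ ≡ 139.
x ≡ 35⁻¹·69 ≡ 139·69 ≡ 119 (mod 256).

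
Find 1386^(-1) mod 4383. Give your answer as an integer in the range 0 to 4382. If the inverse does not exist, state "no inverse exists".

no inverse exists

Euclidean algorithm on 4383, 1386:
4383 = 3*1386 + 225
1386 = 6*225 + 36
225 = 6*36 + 9
36 = 4*9 + 0
gcd(1386, 4383) = 9 ≠ 1, so 1386 has no multiplicative inverse modulo 4383.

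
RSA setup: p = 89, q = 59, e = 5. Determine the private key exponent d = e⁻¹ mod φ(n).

1021

φ(n) = (p−1)(q−1) = 88·58 = 5104.
Need d with 5·d ≡ 1 (mod 5104). Apply the extended Euclidean algorithm:
5104 = 1020×5 + 4
5 = 1×4 + 1
4 = 4×1 + 0
Back-substitute:
1 = 5 − 4
1 = −5104 + 1021·5
So 5·1021 ≡ 1 (mod 5104), hence d = 1021.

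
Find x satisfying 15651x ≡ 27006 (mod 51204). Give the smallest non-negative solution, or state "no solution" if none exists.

First find gcd(15651, 51204):
51204 = 3·15651 + 4251
15651 = 3·4251 + 2898
4251 = 1·2898 + 1353
2898 = 2·1353 + 192
1353 = 7·192 + 9
192 = 21·9 + 3
9 = 3·3 + 0
gcd = 3 and 3 | 27006, so solutions exist. Divide through by 3: 5217x ≡ 9002 (mod 17068).
Now find 5217⁻¹ mod 17068:
17068 = 3·5217 + 1417
5217 = 3·1417 + 966
1417 = 1·966 + 451
966 = 2·451 + 64
451 = 7·64 + 3
64 = 21·3 + 1
3 = 3·1 + 0
Back-substitute:
1 = 64 − 21·3
1 = −21·451 + 148·64
1 = 148·966 − 317·451
1 = −317·1417 + 465·966
1 = 465·5217 − 1712·1417
1 = −1712·17068 + 5601·5217
So 5217⁻¹ ≡ 5601 (mod 17068).
Then x ≡ 5601·9002 ≡ 1330 (mod 17068); the smallest non-negative solution is x = 1330.

1330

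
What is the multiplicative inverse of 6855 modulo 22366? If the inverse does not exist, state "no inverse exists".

Apply the Euclidean algorithm to 22366 and 6855:
22366 = 3×6855 + 1801
6855 = 3×1801 + 1452
1801 = 1×1452 + 349
1452 = 4×349 + 56
349 = 6×56 + 13
56 = 4×13 + 4
13 = 3×4 + 1
4 = 4×1 + 0
The gcd is 1. Working backward:
1 = 13 − 3·4
1 = −3·56 + 13·13
1 = 13·349 − 81·56
1 = −81·1452 + 337·349
1 = 337·1801 − 418·1452
1 = −418·6855 + 1591·1801
1 = 1591·22366 − 5191·6855
So 6855·(-5191) ≡ 1 (mod 22366), and -5191 ≡ 17175 (mod 22366).

17175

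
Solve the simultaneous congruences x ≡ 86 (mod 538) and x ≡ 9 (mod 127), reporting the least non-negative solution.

23758

Write x = 86 + 538·k. Then 538·k ≡ 9 − 86 ≡ 50 (mod 127).
Need 538⁻¹ mod 127. Extended Euclid on (127, 30):
127 = 4*30 + 7
30 = 4*7 + 2
7 = 3*2 + 1
2 = 2*1 + 0
Back-substitute:
1 = 7 − 3·2
1 = −3·30 + 13·7
1 = 13·127 − 55·30
538⁻¹ ≡ 72 (mod 127), so k ≡ 72·50 ≡ 44 (mod 127).
x = 86 + 538·44 = 23758.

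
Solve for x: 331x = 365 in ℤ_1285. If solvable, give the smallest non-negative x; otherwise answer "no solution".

First find gcd(331, 1285):
1285 = 3×331 + 292
331 = 1×292 + 39
292 = 7×39 + 19
39 = 2×19 + 1
19 = 19×1 + 0
gcd = 1, so a unique solution mod 1285 exists.
Back-substitute for the Bézout coefficients:
1 = 39 − 2·19
1 = −2·292 + 15·39
1 = 15·331 − 17·292
1 = −17·1285 + 66·331
So 331·(66) ≡ 1 (mod 1285), giving 331⁻¹ ≡ 66.
x ≡ 331⁻¹·365 ≡ 66·365 ≡ 960 (mod 1285).

960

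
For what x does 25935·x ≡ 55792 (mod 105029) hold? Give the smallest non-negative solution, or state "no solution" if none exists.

First find gcd(25935, 105029):
105029 = 4×25935 + 1289
25935 = 20×1289 + 155
1289 = 8×155 + 49
155 = 3×49 + 8
49 = 6×8 + 1
8 = 8×1 + 0
gcd = 1, so a unique solution mod 105029 exists.
Back-substitute for the Bézout coefficients:
1 = 49 − 6·8
1 = −6·155 + 19·49
1 = 19·1289 − 158·155
1 = −158·25935 + 3179·1289
1 = 3179·105029 − 12874·25935
So 25935·(-12874) ≡ 1 (mod 105029), giving 25935⁻¹ ≡ 92155.
x ≡ 25935⁻¹·55792 ≡ 92155·55792 ≡ 27123 (mod 105029).

27123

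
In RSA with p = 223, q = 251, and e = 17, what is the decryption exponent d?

22853

φ(n) = (p−1)(q−1) = 222·250 = 55500.
Need d with 17·d ≡ 1 (mod 55500). Apply the extended Euclidean algorithm:
55500 = 3264·17 + 12
17 = 1·12 + 5
12 = 2·5 + 2
5 = 2·2 + 1
2 = 2·1 + 0
Back-substitute:
1 = 5 − 2·2
1 = −2·12 + 5·5
1 = 5·17 − 7·12
1 = −7·55500 + 22853·17
So 17·22853 ≡ 1 (mod 55500), hence d = 22853.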